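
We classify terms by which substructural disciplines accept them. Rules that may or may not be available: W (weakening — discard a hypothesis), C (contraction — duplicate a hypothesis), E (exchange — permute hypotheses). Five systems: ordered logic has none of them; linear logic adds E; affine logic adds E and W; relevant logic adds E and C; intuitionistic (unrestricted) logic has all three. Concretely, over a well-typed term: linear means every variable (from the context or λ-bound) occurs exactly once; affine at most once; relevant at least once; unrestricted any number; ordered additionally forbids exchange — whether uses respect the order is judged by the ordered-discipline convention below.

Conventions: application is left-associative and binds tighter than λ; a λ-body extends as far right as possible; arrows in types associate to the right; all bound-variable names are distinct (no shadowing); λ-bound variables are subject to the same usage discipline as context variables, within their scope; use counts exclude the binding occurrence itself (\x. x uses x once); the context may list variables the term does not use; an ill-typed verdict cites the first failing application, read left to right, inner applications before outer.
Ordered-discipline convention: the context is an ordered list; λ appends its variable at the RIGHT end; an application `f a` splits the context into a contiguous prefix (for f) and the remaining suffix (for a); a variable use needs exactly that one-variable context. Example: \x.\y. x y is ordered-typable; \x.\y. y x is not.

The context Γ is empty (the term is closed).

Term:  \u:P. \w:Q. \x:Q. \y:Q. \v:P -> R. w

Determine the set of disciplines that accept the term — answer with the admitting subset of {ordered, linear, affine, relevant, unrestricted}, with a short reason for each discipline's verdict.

admitting disciplines: affine, unrestricted
usage: u (λ-bound): 0, w (λ-bound): 1, x (λ-bound): 0, y (λ-bound): 0, v (λ-bound): 0
use order (left to right): w
typing: ✓ — P -> Q -> Q -> Q -> (P -> R) -> Q
ordered ✗ (u, x, y, v left unused)
linear ✗ (u, x, y, v left unused)
affine ✓ (none of u, w, x, y, v used more than once)
relevant ✗ (u, x, y, v left unused)
unrestricted ✓ (typability at P -> Q -> Q -> Q -> (P -> R) -> Q is all that's needed)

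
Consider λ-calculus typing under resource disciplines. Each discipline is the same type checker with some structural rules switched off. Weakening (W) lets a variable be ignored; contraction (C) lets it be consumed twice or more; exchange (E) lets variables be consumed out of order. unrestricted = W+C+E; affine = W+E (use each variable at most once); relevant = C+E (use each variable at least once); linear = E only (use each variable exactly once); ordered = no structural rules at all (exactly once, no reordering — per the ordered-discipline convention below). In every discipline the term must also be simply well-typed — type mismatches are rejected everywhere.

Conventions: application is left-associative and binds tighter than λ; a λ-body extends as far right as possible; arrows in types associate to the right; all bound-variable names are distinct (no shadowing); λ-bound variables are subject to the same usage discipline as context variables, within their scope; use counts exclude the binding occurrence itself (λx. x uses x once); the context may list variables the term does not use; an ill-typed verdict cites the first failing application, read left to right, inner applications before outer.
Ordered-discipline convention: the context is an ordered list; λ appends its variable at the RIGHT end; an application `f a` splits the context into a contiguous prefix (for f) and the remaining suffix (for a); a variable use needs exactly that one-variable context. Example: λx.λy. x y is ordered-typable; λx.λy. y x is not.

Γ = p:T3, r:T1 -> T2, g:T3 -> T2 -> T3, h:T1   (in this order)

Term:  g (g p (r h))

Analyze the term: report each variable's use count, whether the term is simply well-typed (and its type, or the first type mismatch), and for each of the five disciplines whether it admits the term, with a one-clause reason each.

use counts: p=1, r=1, g=2, h=1
order of uses: g, g, p, r, h
typing: ✓ — T2 -> T3
ordered ✗ (uses contraction: g ×2)
linear ✗ (uses contraction: g ×2)
affine ✗ (uses contraction: g ×2)
relevant ✓ (p, r, g, h: all used, weakening unneeded)
unrestricted ✓ (well-typed at T2 -> T3; no restrictions here)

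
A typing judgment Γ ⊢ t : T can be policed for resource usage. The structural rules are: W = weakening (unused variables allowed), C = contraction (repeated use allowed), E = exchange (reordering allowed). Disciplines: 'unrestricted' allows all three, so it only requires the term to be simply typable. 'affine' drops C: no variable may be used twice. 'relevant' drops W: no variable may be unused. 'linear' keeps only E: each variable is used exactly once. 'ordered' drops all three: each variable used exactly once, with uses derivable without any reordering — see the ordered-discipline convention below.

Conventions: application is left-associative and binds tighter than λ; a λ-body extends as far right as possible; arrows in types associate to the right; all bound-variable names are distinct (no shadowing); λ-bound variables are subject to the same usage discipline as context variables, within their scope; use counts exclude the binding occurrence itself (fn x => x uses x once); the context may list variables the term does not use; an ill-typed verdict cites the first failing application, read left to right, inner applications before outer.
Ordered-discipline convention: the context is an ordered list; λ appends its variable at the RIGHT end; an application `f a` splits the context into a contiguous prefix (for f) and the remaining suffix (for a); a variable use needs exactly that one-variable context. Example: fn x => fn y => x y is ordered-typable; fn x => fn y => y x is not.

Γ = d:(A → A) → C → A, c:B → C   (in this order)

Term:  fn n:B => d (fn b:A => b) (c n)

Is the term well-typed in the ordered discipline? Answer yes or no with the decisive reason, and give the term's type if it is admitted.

yes — single-use (d, c, n, b), ordered derivation ok; term : B → A
counts: d: 1×, c: 1×, n (bound): 1×, b (bound): 1×
left-to-right use order: d, b, c, n
typing: the term checks, with type B → A
summary: ordered ✓ | linear ✓ | affine ✓ | relevant ✓ | unrestricted ✓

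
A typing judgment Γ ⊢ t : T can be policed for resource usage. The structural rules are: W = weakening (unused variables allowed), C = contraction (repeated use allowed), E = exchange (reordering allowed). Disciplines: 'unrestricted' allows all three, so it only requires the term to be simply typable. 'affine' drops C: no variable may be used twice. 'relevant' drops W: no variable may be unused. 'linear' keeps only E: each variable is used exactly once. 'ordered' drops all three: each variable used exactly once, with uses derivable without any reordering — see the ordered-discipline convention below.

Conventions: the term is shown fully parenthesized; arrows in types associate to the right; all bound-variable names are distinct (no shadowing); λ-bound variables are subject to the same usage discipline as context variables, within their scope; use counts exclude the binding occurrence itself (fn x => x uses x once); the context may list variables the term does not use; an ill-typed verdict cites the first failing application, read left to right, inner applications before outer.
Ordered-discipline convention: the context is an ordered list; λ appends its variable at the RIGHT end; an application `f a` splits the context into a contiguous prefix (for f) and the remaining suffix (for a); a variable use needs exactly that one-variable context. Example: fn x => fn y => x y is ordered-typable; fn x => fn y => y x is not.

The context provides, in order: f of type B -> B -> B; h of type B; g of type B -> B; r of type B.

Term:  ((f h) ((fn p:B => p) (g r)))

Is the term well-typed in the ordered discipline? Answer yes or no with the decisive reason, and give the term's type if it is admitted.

yes — f, h, g, r, p once each; derivable with no W/C/E; term : B
usage: f ×1; h ×1; g ×1; r ×1; p (λ-bound) ×1
uses in reading order: f, h, p, g, r
typing: well-typed — term : B
summary: ordered ✓ | linear ✓ | affine ✓ | relevant ✓ | unrestricted ✓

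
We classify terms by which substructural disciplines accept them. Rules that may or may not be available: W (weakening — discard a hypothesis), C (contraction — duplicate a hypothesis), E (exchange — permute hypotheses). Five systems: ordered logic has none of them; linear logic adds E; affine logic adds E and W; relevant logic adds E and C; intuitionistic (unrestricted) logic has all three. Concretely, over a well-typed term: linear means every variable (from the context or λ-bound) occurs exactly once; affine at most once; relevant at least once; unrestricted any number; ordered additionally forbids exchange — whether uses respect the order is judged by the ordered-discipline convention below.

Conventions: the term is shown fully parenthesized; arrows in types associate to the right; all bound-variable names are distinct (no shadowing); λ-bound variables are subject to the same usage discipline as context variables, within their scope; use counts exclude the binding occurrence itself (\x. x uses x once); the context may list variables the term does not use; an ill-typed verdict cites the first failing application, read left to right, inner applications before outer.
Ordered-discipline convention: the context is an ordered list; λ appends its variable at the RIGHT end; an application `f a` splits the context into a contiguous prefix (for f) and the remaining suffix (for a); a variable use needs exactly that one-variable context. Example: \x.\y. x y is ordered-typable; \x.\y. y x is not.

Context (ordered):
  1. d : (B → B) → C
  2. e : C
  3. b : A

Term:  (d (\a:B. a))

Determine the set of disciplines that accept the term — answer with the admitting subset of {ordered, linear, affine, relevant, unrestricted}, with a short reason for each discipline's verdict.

admitted by: affine, unrestricted
use counts: d: 1; e: 0; b: 0; a (λ-bound): 1
left-to-right use order: d, a
typing: ✓ — C
ordered: ✗, e, b never used (weakening)
linear: ✗, e, b never used (weakening)
affine: ✓, none of d, e, b, a used more than once
relevant: ✗, e, b never used (weakening)
unrestricted: ✓, simply typable at C; W, C, E all held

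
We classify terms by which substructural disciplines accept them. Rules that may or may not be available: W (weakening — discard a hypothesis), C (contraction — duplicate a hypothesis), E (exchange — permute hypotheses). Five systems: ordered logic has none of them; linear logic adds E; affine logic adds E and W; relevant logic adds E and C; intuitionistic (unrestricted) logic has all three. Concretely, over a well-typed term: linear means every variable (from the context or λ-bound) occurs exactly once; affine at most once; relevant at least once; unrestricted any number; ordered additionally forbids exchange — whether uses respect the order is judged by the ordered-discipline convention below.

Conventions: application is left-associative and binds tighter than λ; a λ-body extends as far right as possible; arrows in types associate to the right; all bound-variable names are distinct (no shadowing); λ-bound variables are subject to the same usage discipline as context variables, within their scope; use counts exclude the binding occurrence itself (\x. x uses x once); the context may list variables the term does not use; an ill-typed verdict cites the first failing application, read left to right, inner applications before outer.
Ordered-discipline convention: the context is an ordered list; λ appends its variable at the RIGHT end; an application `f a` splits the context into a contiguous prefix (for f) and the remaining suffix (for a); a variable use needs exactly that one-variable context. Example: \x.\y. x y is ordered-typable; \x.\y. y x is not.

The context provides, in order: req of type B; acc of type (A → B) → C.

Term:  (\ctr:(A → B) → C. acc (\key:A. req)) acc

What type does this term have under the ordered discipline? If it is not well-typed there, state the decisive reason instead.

not well-typed under ordered — needs contraction — acc ×2; ctr, key never used (weakening)
use counts: req ×1; acc ×2; ctr (λ-bound) ×0; key (λ-bound) ×0
uses in reading order: acc, req, acc
typing: well-typed — term : C
across the five disciplines: ordered ✗; linear ✗; affine ✗; relevant ✗; unrestricted ✓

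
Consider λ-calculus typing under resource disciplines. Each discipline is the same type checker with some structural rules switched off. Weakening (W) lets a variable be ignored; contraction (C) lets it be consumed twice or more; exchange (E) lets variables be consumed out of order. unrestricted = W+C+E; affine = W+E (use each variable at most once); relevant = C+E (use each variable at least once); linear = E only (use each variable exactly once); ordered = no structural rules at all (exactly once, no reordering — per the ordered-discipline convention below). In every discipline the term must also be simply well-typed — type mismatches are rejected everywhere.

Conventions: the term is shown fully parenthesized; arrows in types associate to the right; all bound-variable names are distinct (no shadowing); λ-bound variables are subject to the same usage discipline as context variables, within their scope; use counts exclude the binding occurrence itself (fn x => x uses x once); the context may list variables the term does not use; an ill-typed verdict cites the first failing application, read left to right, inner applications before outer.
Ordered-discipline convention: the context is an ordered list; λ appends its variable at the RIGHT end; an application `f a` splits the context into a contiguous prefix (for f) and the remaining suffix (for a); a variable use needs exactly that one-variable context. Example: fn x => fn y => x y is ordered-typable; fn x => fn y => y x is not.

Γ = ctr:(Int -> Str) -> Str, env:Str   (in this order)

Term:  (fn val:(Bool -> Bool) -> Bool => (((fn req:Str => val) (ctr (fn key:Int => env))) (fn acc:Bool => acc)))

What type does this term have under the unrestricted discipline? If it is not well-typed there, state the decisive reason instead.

term : ((Bool -> Bool) -> Bool) -> Bool
usage: ctr: 1; env: 1; val (λ-bound): 1; req (λ-bound): 0; key (λ-bound): 0; acc (λ-bound): 1
left-to-right use order: val, ctr, env, acc
typing: well-typed — term : ((Bool -> Bool) -> Bool) -> Bool
across the five disciplines: ordered ✗; linear ✗; affine ✓; relevant ✗; unrestricted ✓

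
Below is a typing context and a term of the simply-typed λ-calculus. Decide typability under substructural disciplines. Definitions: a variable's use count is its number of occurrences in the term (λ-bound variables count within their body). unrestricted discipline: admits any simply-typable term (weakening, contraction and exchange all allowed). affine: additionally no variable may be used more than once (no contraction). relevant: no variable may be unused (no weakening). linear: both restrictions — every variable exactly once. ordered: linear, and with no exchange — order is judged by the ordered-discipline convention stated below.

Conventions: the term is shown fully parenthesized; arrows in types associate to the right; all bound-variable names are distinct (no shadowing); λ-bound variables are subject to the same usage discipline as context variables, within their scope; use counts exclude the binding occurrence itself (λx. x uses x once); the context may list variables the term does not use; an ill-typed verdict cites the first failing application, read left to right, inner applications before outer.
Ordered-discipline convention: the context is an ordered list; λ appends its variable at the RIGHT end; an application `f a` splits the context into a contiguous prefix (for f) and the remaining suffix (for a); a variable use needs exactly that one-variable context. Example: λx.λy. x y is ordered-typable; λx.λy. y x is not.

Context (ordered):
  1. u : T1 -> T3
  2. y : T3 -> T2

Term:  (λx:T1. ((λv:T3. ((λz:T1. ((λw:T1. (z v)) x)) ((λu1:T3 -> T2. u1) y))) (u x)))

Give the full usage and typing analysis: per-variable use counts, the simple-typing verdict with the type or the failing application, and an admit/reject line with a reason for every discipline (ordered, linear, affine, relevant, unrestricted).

usage: u=1, y=1, x (λ-bound)=2, v (λ-bound)=1, z (λ-bound)=1, w (λ-bound)=0, u1 (λ-bound)=1
use order (left to right): z, v, x, u1, y, u, x
typing: ill-typed: non-arrow in function slot: T1
ordered: ✗ — the type mismatch rejects it
linear: ✗ — not simply typable
affine: ✗ — fails simple typing
relevant: ✗ — a type mismatch blocks all five
unrestricted: ✗ — the type mismatch rejects it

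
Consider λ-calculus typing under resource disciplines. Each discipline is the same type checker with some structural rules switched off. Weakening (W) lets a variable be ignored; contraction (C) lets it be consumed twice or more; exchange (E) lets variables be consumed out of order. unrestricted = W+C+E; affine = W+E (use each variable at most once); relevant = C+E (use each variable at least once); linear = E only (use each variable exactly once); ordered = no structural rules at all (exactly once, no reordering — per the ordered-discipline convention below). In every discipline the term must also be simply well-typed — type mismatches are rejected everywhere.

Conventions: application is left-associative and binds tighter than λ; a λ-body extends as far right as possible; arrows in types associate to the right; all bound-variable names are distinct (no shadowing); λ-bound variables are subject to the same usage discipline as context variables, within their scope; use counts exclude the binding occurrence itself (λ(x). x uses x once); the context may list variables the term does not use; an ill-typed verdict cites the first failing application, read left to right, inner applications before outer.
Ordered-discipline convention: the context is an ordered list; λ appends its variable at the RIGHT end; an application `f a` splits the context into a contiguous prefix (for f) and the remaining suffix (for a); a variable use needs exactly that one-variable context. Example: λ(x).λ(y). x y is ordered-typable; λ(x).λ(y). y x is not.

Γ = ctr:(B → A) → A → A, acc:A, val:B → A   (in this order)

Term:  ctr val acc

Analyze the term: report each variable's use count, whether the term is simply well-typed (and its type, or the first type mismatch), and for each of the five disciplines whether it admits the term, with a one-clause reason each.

usage: ctr: 1, acc: 1, val: 1
order of uses: ctr, val, acc
typing: the term checks, with type A
ordered: ✗ — no contiguous prefix/suffix split fits ctr, val, acc
linear: ✓ — each of ctr, acc, val used exactly once
affine: ✓ — at most one use each (ctr, acc, val)
relevant: ✓ — every one of ctr, acc, val appears
unrestricted: ✓ — well-typed at A; no restrictions here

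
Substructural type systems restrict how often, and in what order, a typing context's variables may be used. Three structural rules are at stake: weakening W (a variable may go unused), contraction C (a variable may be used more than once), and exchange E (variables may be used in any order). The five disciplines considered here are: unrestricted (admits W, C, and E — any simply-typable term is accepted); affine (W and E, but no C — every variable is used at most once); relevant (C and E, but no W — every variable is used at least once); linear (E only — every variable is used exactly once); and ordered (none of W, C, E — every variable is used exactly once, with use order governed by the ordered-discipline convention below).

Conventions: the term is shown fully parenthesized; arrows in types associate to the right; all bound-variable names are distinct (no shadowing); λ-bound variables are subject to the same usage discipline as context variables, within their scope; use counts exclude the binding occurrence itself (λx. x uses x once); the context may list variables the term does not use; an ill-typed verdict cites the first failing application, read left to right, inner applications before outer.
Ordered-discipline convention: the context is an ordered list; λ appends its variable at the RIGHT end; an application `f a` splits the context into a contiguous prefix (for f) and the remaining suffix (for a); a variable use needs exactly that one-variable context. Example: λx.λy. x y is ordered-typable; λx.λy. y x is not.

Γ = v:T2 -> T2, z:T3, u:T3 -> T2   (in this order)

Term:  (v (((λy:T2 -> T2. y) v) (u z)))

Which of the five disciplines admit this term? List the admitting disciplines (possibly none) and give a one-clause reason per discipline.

admitted in: relevant, unrestricted
counts: v: 2; z: 1; u: 1; y [bound]: 1
left-to-right use order: v, y, v, u, z
typing: ✓ — T2
ordered: ✗ — v ×2 used more than once (contraction)
linear: ✗ — v ×2 used more than once (contraction)
affine: ✗ — v ×2 used more than once (contraction)
relevant: ✓ — v, z, u, y: all used, weakening unneeded
unrestricted: ✓ — simply typable at T2; W, C, E all held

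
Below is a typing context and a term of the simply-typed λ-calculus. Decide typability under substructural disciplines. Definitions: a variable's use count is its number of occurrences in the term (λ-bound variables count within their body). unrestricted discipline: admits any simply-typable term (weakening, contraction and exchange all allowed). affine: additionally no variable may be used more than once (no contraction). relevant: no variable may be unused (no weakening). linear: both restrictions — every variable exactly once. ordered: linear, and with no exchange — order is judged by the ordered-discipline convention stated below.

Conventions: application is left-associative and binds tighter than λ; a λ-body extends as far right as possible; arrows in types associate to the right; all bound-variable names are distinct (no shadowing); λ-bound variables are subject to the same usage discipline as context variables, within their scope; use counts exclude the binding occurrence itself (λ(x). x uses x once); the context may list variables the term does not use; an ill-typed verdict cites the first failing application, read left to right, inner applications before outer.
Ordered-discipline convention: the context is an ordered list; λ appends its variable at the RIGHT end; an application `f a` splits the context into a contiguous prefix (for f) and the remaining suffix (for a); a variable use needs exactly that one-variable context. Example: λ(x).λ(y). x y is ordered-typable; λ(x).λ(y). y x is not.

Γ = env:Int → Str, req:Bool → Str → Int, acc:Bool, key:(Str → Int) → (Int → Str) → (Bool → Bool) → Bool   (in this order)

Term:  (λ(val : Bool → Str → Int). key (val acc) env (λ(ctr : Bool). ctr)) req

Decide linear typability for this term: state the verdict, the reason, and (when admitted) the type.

yes — single use per variable (env, req, acc, key, val, ctr); term : Bool
usage: env: 1, req: 1, acc: 1, key: 1, val (λ-bound): 1, ctr (λ-bound): 1
uses in reading order: key, val, acc, env, ctr, req
typing: well-typed — term : Bool
all disciplines: ordered ✗; linear ✓; affine ✓; relevant ✓; unrestricted ✓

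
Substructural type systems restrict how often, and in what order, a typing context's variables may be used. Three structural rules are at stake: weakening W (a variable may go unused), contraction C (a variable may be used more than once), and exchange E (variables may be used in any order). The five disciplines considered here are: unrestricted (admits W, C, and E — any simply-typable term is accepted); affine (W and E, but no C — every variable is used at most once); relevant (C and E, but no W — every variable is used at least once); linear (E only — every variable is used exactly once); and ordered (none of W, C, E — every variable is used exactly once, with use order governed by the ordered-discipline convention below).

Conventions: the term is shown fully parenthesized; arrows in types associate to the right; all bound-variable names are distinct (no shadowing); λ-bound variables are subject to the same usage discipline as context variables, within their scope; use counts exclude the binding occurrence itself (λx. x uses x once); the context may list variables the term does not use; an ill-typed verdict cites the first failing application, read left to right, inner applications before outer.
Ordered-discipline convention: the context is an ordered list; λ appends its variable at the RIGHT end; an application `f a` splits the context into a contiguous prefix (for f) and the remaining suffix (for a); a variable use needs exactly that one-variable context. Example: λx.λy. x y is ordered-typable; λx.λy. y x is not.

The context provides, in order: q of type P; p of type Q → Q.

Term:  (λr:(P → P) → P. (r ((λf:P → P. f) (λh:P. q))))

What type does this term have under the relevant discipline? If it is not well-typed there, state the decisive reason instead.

not well-typed under relevant — p, h left unused
usage: q: 1; p: 0; r [bound]: 1; f [bound]: 1; h [bound]: 0
order of uses: r, f, q
typing: well-typed at ((P → P) → P) → P
per-discipline verdicts: ordered ✗, linear ✗, affine ✓, relevant ✗, unrestricted ✓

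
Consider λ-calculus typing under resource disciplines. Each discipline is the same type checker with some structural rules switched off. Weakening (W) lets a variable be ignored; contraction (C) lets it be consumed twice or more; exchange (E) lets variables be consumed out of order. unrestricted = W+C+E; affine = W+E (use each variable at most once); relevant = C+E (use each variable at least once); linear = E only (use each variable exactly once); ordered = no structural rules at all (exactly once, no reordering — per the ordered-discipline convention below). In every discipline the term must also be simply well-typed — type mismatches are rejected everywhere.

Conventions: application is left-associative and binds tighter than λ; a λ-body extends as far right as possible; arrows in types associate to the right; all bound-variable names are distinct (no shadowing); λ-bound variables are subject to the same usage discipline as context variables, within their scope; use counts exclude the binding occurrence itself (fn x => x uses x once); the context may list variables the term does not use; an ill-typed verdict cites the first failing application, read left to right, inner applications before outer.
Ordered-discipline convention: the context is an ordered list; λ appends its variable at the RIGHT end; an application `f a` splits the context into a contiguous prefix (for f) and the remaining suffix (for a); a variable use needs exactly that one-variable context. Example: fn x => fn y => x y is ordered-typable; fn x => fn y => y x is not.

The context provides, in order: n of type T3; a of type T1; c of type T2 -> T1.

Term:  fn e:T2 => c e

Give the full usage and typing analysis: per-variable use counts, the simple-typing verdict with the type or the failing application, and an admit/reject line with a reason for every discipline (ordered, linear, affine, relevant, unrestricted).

usage: n: 0×, a: 0×, c: 1×, e [bound]: 1×
uses in reading order: c, e
typing: well-typed at T2 -> T1
ordered: ✗, n, a left unused
linear: ✗, n, a left unused
affine: ✓, no duplicate uses among n, a, c, e
relevant: ✗, n, a left unused
unrestricted: ✓, type-checks (T2 -> T1) and nothing is barred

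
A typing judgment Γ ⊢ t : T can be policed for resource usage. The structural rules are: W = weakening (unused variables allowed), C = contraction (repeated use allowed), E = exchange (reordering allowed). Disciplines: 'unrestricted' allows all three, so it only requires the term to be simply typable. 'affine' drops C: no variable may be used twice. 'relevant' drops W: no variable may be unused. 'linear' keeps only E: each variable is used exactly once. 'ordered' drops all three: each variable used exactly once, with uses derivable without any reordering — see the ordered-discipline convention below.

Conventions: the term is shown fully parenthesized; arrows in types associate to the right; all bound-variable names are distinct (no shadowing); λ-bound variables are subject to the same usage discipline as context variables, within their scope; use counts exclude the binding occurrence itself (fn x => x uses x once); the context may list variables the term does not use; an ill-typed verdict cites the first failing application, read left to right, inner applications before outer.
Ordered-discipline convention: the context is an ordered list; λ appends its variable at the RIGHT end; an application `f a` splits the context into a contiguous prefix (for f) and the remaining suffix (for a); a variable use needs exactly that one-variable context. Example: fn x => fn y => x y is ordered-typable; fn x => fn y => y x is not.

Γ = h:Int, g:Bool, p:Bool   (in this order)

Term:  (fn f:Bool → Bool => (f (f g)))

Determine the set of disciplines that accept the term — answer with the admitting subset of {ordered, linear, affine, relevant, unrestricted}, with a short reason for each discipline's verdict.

admitted by: unrestricted
usage: h ×0, g ×1, p ×0, f [bound] ×2
left-to-right use order: f, f, g
typing: well-typed at (Bool → Bool) → Bool
ordered: ✗, needs contraction — f ×2; unused: h, p — weakening required
linear: ✗, needs contraction — f ×2; unused: h, p — weakening required
affine: ✗, needs contraction — f ×2
relevant: ✗, unused: h, p — weakening required
unrestricted: ✓, type-checks ((Bool → Bool) → Bool) and nothing is barred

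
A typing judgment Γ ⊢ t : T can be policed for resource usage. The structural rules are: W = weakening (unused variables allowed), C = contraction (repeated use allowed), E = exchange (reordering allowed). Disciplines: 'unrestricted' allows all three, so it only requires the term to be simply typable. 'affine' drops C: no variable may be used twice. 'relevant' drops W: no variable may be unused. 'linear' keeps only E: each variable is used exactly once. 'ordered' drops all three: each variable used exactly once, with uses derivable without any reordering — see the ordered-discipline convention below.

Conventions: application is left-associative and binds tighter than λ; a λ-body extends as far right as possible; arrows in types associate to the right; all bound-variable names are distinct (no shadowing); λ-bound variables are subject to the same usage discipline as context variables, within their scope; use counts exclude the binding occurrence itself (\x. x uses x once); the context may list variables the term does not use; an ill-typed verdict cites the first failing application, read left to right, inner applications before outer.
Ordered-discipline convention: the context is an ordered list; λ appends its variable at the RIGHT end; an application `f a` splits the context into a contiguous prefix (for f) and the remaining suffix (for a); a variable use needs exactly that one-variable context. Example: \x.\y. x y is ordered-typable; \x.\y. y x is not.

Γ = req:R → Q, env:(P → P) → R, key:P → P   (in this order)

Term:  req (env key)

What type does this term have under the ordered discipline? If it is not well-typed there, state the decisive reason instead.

term : Q
usage: req: 1×, env: 1×, key: 1×
uses in reading order: req, env, key
typing: the term checks, with type Q
across the five disciplines: ordered ✓ | linear ✓ | affine ✓ | relevant ✓ | unrestricted ✓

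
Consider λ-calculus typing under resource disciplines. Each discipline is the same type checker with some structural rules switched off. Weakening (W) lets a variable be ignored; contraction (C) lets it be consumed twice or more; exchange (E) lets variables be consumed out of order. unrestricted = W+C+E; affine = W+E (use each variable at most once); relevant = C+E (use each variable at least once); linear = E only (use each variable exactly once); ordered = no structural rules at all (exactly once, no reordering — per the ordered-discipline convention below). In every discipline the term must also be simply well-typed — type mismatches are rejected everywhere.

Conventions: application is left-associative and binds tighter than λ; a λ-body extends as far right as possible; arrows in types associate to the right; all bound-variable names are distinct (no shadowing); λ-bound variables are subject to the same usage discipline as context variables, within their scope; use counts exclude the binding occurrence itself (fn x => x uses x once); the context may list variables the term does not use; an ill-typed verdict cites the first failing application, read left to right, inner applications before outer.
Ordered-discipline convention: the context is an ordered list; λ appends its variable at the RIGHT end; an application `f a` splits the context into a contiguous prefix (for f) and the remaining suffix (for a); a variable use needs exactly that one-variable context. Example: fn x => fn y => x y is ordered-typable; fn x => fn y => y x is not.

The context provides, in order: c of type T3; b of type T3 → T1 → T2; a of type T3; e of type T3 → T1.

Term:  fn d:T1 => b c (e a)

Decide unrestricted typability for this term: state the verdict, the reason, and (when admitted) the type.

yes — type-checks (T1 → T2) and nothing is barred; term : T1 → T2
counts: c ×1, b ×1, a ×1, e ×1, d (bound) ×0
order of uses: b, c, e, a
typing: well-typed at T1 → T2
per-discipline verdicts: ordered ✗ | linear ✗ | affine ✓ | relevant ✗ | unrestricted ✓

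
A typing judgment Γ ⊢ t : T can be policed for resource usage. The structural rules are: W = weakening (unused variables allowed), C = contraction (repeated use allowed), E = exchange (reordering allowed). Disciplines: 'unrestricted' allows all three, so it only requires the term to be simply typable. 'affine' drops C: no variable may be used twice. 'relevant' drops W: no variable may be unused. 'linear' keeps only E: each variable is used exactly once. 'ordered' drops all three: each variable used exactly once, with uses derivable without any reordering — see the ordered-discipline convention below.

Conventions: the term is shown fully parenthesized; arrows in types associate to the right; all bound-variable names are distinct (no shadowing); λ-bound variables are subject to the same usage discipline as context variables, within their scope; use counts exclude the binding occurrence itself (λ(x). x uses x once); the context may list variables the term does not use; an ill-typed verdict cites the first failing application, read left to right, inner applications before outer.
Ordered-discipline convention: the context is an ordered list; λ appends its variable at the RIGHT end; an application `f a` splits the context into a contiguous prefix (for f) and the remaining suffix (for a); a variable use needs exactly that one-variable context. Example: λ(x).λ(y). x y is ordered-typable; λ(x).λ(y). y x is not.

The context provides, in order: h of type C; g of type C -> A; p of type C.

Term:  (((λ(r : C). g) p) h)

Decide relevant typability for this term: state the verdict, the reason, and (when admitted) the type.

no — needs weakening: r unused
use counts: h ×1, g ×1, p ×1, r (bound) ×0
uses in reading order: g, p, h
typing: the term checks, with type A
per-discipline verdicts: ordered ✗ · linear ✗ · affine ✓ · relevant ✗ · unrestricted ✓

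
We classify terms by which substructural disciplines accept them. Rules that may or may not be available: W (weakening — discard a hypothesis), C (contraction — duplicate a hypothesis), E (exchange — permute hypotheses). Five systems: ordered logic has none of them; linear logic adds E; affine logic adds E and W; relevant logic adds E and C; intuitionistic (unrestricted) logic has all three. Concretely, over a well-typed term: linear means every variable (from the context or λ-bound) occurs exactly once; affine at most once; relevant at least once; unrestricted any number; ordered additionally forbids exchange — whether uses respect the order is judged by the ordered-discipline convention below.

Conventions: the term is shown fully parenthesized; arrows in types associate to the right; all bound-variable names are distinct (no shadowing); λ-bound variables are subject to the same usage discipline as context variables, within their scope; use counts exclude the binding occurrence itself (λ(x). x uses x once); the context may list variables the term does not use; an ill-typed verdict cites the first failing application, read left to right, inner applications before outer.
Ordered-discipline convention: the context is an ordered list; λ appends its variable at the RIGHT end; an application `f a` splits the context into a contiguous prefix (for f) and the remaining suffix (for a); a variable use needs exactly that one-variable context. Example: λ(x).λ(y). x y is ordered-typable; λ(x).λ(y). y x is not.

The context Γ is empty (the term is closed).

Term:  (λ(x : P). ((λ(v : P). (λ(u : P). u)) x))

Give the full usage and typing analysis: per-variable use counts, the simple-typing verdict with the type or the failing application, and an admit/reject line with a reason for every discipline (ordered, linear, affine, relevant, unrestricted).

use counts: x (bound): 1, v (bound): 0, u (bound): 1
left-to-right use order: u, x
typing: the term checks, with type P -> P -> P
ordered: ✗, v left unused
linear: ✗, v left unused
affine: ✓, x, v, u: no repeats, contraction unneeded
relevant: ✗, v left unused
unrestricted: ✓, type-checks (P -> P -> P) and nothing is barred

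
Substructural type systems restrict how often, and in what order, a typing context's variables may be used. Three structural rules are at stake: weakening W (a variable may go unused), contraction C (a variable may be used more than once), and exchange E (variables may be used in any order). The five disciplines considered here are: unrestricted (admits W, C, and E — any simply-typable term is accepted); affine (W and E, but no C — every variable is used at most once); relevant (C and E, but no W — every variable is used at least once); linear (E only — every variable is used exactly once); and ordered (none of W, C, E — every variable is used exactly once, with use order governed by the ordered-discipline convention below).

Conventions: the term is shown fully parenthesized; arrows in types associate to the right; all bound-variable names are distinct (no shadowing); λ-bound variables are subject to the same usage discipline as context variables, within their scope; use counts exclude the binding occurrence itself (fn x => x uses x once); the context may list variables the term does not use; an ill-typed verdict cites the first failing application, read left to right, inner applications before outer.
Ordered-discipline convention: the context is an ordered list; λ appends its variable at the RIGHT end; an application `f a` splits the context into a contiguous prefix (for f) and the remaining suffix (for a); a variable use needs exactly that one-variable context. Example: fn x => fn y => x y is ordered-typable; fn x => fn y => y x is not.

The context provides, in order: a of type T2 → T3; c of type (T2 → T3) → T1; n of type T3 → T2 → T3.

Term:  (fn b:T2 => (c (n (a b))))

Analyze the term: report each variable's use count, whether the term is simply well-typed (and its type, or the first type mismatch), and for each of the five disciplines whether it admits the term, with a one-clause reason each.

use counts: a: 1, c: 1, n: 1, b (bound): 1
use order (left to right): c, n, a, b
typing: the term checks, with type T2 → T1
ordered: ✗, use order c, n, a, b needs exchange
linear: ✓, exactly-once usage across a, c, n, b
affine: ✓, none of a, c, n, b used more than once
relevant: ✓, a, c, n, b: all used, weakening unneeded
unrestricted: ✓, simply typable at T2 → T1; W, C, E all held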